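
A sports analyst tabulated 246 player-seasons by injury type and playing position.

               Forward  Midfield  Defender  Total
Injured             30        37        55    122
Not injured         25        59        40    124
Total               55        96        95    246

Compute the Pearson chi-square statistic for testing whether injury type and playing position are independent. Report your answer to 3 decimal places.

7.849

Grand total N = 246.
Expected counts (row total × column total / N):
  Injured, Forward: 122×55/246 = 27.2764
  Injured, Midfield: 122×96/246 = 47.6098
  Injured, Defender: 122×95/246 = 47.1138
  Not injured, Forward: 124×55/246 = 27.7236
  Not injured, Midfield: 124×96/246 = 48.3902
  Not injured, Defender: 124×95/246 = 47.8862
Contributions (O − E)²/E:
  (30 − 27.2764)²/27.2764 = 0.2720
  (37 − 47.6098)²/47.6098 = 2.3644
  (55 − 47.1138)²/47.1138 = 1.3200
  (25 − 27.7236)²/27.7236 = 0.2676
  (59 − 48.3902)²/48.3902 = 2.3263
  (40 − 47.8862)²/47.8862 = 1.2987
χ² = 0.2720 + 2.3644 + 1.3200 + 0.2676 + 2.3263 + 1.2987 = 7.849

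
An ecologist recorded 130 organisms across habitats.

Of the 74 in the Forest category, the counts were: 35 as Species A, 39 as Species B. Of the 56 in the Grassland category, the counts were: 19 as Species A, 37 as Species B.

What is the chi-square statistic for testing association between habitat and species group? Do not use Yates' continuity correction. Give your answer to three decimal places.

Row totals: 74, 56. Column totals: 54, 76. Grand total N = 130.
Expected counts (row total × column total / N):
  Forest, Species A: 74×54/130 = 30.7385
  Forest, Species B: 74×76/130 = 43.2615
  Grassland, Species A: 56×54/130 = 23.2615
  Grassland, Species B: 56×76/130 = 32.7385
Contributions (O − E)²/E:
  (35 − 30.7385)²/30.7385 = 0.5908
  (39 − 43.2615)²/43.2615 = 0.4198
  (19 − 23.2615)²/23.2615 = 0.7807
  (37 − 32.7385)²/32.7385 = 0.5547
χ² = 0.5908 + 0.4198 + 0.7807 + 0.5547 = 2.346

2.346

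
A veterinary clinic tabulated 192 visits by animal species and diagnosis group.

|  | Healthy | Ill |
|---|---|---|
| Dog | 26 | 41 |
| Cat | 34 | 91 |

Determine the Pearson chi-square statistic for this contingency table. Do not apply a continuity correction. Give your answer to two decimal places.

2.73

Row totals: 67, 125. Column totals: 60, 132. Grand total N = 192.
Expected counts (row total × column total / N):
  Dog, Healthy: 67×60/192 = 20.938
  Dog, Ill: 67×132/192 = 46.062
  Cat, Healthy: 125×60/192 = 39.062
  Cat, Ill: 125×132/192 = 85.938
Contributions (O − E)²/E:
  (26 − 20.938)²/20.938 = 1.2238
  (41 − 46.062)²/46.062 = 0.5563
  (34 − 39.062)²/39.062 = 0.6560
  (91 − 85.938)²/85.938 = 0.2982
χ² = 1.2238 + 0.5563 + 0.6560 + 0.2982 = 2.73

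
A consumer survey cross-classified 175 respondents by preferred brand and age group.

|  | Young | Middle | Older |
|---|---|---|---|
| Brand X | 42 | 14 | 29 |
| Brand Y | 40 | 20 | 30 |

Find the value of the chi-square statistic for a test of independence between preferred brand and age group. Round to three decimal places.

Row totals: 85, 90. Column totals: 82, 34, 59. Grand total N = 175.
Expected counts (row total × column total / N):
  Brand X, Young: 85×82/175 = 39.8286
  Brand X, Middle: 85×34/175 = 16.5143
  Brand X, Older: 85×59/175 = 28.6571
  Brand Y, Young: 90×82/175 = 42.1714
  Brand Y, Middle: 90×34/175 = 17.4857
  Brand Y, Older: 90×59/175 = 30.3429
Contributions (O − E)²/E:
  (42 − 39.8286)²/39.8286 = 0.1184
  (14 − 16.5143)²/16.5143 = 0.3828
  (29 − 28.6571)²/28.6571 = 0.0041
  (40 − 42.1714)²/42.1714 = 0.1118
  (20 − 17.4857)²/17.4857 = 0.3615
  (30 − 30.3429)²/30.3429 = 0.0039
χ² = 0.1184 + 0.3828 + 0.0041 + 0.1118 + 0.3615 + 0.0039 = 0.982

0.982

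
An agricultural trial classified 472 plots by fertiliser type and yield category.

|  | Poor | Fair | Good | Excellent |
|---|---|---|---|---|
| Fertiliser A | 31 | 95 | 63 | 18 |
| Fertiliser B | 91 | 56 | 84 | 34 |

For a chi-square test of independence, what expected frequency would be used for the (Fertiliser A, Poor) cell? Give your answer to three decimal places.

53.504

Row total (Fertiliser A) = 207; column total (Poor) = 122; grand total N = 472.
Expected count = (row total × column total) / N = 207 × 122 / 472 = 53.504.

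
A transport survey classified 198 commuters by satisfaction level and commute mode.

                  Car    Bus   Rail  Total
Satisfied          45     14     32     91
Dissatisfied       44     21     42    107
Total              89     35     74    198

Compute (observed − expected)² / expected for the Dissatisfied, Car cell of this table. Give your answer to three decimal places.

0.349

Row total (Dissatisfied) = 107; column total (Car) = 89; N = 198.
Expected count E = 107 × 89 / 198 = 48.0960.
Contribution = (O − E)²/E = (44 − 48.0960)² / 48.0960 = 0.349.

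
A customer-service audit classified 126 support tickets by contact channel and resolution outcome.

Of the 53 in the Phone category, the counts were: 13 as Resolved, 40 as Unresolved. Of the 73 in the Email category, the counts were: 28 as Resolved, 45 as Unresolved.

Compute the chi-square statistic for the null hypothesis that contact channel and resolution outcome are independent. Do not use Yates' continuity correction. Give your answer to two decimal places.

2.67

Row totals: 53, 73. Column totals: 41, 85. Grand total N = 126.
Expected counts (row total × column total / N):
  Phone, Resolved: 53×41/126 = 17.246
  Phone, Unresolved: 53×85/126 = 35.754
  Email, Resolved: 73×41/126 = 23.754
  Email, Unresolved: 73×85/126 = 49.246
Contributions (O − E)²/E:
  (13 − 17.246)²/17.246 = 1.0454
  (40 − 35.754)²/35.754 = 0.5042
  (28 − 23.754)²/23.754 = 0.7590
  (45 − 49.246)²/49.246 = 0.3661
χ² = 1.0454 + 0.5042 + 0.7590 + 0.3661 = 2.67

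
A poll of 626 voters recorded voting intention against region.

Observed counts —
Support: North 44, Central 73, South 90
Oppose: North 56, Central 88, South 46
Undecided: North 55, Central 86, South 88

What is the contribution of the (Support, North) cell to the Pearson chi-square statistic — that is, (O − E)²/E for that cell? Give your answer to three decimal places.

1.027

Row total (Support) = 207; column total (North) = 155; N = 626.
Expected count E = 207 × 155 / 626 = 51.2540.
Contribution = (O − E)²/E = (44 − 51.2540)² / 51.2540 = 1.027.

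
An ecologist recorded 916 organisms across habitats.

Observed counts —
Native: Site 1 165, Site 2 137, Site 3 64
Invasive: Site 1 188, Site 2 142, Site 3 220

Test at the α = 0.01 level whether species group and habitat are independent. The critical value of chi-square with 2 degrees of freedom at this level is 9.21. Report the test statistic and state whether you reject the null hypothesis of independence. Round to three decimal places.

Row totals: 366, 550. Column totals: 353, 279, 284. Grand total N = 916.
Expected counts (row total × column total / N):
  Native, Site 1: 366×353/916 = 141.0459
  Native, Site 2: 366×279/916 = 111.4782
  Native, Site 3: 366×284/916 = 113.4760
  Invasive, Site 1: 550×353/916 = 211.9541
  Invasive, Site 2: 550×279/916 = 167.5218
  Invasive, Site 3: 550×284/916 = 170.5240
Contributions (O − E)²/E:
  (165 − 141.0459)²/141.0459 = 4.0682
  (137 − 111.4782)²/111.4782 = 5.8430
  (64 − 113.4760)²/113.4760 = 21.5717
  (188 − 211.9541)²/211.9541 = 2.7072
  (142 − 167.5218)²/167.5218 = 3.8882
  (220 − 170.5240)²/170.5240 = 14.3550
χ² = 4.0682 + 5.8430 + 21.5717 + 2.7072 + 3.8882 + 14.3550 = 52.433
df = (2−1)(3−1) = 2. Since 52.433 > 9.21, reject the null hypothesis of independence at α = 0.01.

52.433; reject H₀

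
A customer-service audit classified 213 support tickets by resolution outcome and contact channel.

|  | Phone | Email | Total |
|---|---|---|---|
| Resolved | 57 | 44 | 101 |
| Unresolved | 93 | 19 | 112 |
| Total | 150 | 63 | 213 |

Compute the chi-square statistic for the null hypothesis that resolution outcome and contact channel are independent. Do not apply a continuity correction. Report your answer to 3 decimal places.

18.041

Grand total N = 213.
Expected counts (row total × column total / N):
  Resolved, Phone: 101×150/213 = 71.1268
  Resolved, Email: 101×63/213 = 29.8732
  Unresolved, Phone: 112×150/213 = 78.8732
  Unresolved, Email: 112×63/213 = 33.1268
Contributions (O − E)²/E:
  (57 − 71.1268)²/71.1268 = 2.8058
  (44 − 29.8732)²/29.8732 = 6.6805
  (93 − 78.8732)²/78.8732 = 2.5302
  (19 − 33.1268)²/33.1268 = 6.0243
χ² = 2.8058 + 6.6805 + 2.5302 + 6.0243 = 18.041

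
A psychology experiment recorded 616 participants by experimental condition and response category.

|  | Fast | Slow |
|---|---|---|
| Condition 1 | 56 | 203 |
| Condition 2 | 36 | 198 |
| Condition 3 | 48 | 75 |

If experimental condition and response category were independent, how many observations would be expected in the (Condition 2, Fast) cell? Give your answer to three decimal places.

Row total (Condition 2) = 234; column total (Fast) = 140; grand total N = 616.
Expected count = (row total × column total) / N = 234 × 140 / 616 = 53.182.

53.182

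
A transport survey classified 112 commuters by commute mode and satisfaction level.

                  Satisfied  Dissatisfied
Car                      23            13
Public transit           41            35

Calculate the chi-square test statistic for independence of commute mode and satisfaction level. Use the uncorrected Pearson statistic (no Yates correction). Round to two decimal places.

Row totals: 36, 76. Column totals: 64, 48. Grand total N = 112.
Expected counts (row total × column total / N):
  Car, Satisfied: 36×64/112 = 20.571
  Car, Dissatisfied: 36×48/112 = 15.429
  Public transit, Satisfied: 76×64/112 = 43.429
  Public transit, Dissatisfied: 76×48/112 = 32.571
Contributions (O − E)²/E:
  (23 − 20.571)²/20.571 = 0.2868
  (13 − 15.429)²/15.429 = 0.3824
  (41 − 43.429)²/43.429 = 0.1359
  (35 − 32.571)²/32.571 = 0.1811
χ² = 0.2868 + 0.3824 + 0.1359 + 0.1811 = 0.99

0.99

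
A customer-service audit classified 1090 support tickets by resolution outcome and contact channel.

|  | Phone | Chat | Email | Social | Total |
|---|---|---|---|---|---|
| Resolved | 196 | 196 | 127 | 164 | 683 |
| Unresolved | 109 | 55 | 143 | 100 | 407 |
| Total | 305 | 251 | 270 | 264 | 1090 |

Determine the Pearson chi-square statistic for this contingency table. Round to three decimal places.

Grand total N = 1090.
Expected counts (row total × column total / N):
  Resolved, Phone: 683×305/1090 = 191.1147
  Resolved, Chat: 683×251/1090 = 157.2780
  Resolved, Email: 683×270/1090 = 169.1835
  Resolved, Social: 683×264/1090 = 165.4239
  Unresolved, Phone: 407×305/1090 = 113.8853
  Unresolved, Chat: 407×251/1090 = 93.7220
  Unresolved, Email: 407×270/1090 = 100.8165
  Unresolved, Social: 407×264/1090 = 98.5761
Contributions (O − E)²/E:
  (196 − 191.1147)²/191.1147 = 0.1249
  (196 − 157.2780)²/157.2780 = 9.5334
  (127 − 169.1835)²/169.1835 = 10.5179
  (164 − 165.4239)²/165.4239 = 0.0123
  (109 − 113.8853)²/113.8853 = 0.2096
  (55 − 93.7220)²/93.7220 = 15.9983
  (143 − 100.8165)²/100.8165 = 17.6504
  (100 − 98.5761)²/98.5761 = 0.0206
χ² = 0.1249 + 9.5334 + 10.5179 + 0.0123 + 0.2096 + 15.9983 + 17.6504 + 0.0206 = 54.067

54.067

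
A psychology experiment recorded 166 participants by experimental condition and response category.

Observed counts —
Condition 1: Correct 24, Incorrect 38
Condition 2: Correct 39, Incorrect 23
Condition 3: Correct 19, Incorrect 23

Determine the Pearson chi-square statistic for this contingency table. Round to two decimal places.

Row totals: 62, 62, 42. Column totals: 82, 84. Grand total N = 166.
Expected counts (row total × column total / N):
  Condition 1, Correct: 62×82/166 = 30.627
  Condition 1, Incorrect: 62×84/166 = 31.373
  Condition 2, Correct: 62×82/166 = 30.627
  Condition 2, Incorrect: 62×84/166 = 31.373
  Condition 3, Correct: 42×82/166 = 20.747
  Condition 3, Incorrect: 42×84/166 = 21.253
Contributions (O − E)²/E:
  (24 − 30.627)²/30.627 = 1.4339
  (38 − 31.373)²/31.373 = 1.3998
  (39 − 30.627)²/30.627 = 2.2891
  (23 − 31.373)²/31.373 = 2.2346
  (19 − 20.747)²/20.747 = 0.1471
  (23 − 21.253)²/21.253 = 0.1436
χ² = 1.4339 + 1.3998 + 2.2891 + 2.2346 + 0.1471 + 0.1436 = 7.65

7.65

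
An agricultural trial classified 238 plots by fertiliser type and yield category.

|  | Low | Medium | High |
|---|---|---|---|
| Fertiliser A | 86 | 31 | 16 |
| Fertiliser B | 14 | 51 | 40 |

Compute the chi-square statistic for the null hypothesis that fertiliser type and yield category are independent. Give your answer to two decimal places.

64.60

Row totals: 133, 105. Column totals: 100, 82, 56. Grand total N = 238.
Expected counts (row total × column total / N):
  Fertiliser A, Low: 133×100/238 = 55.8824
  Fertiliser A, Medium: 133×82/238 = 45.8235
  Fertiliser A, High: 133×56/238 = 31.2941
  Fertiliser B, Low: 105×100/238 = 44.1176
  Fertiliser B, Medium: 105×82/238 = 36.1765
  Fertiliser B, High: 105×56/238 = 24.7059
Contributions (O − E)²/E:
  (86 − 55.8824)²/55.8824 = 16.2318
  (31 − 45.8235)²/45.8235 = 4.7953
  (16 − 31.2941)²/31.2941 = 7.4746
  (14 − 44.1176)²/44.1176 = 20.5603
  (51 − 36.1765)²/36.1765 = 6.0740
  (40 − 24.7059)²/24.7059 = 9.4678
χ² = 16.2318 + 4.7953 + 7.4746 + 20.5603 + 6.0740 + 9.4678 = 64.60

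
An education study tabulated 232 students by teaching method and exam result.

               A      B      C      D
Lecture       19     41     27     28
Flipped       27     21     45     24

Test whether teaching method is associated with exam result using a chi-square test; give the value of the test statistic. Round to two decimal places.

Row totals: 115, 117. Column totals: 46, 62, 72, 52. Grand total N = 232.
Expected counts (row total × column total / N):
  Lecture, A: 115×46/232 = 22.802
  Lecture, B: 115×62/232 = 30.733
  Lecture, C: 115×72/232 = 35.690
  Lecture, D: 115×52/232 = 25.776
  Flipped, A: 117×46/232 = 23.198
  Flipped, B: 117×62/232 = 31.267
  Flipped, C: 117×72/232 = 36.310
  Flipped, D: 117×52/232 = 26.224
Contributions (O − E)²/E:
  (19 − 22.802)²/22.802 = 0.6339
  (41 − 30.733)²/30.733 = 3.4299
  (27 − 35.690)²/35.690 = 2.1159
  (28 − 25.776)²/25.776 = 0.1919
  (27 − 23.198)²/23.198 = 0.6231
  (21 − 31.267)²/31.267 = 3.3713
  (45 − 36.310)²/36.310 = 2.0798
  (24 − 26.224)²/26.224 = 0.1886
χ² = 0.6339 + 3.4299 + 2.1159 + 0.1919 + 0.6231 + 3.3713 + 2.0798 + 0.1886 = 12.63

12.63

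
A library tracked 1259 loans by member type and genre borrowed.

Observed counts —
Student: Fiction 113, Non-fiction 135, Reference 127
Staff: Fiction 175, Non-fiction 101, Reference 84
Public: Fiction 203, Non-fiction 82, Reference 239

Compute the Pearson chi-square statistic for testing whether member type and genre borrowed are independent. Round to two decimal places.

83.65

Row totals: 375, 360, 524. Column totals: 491, 318, 450. Grand total N = 1259.
Expected counts (row total × column total / N):
  Student, Fiction: 375×491/1259 = 146.247
  Student, Non-fiction: 375×318/1259 = 94.718
  Student, Reference: 375×450/1259 = 134.035
  Staff, Fiction: 360×491/1259 = 140.397
  Staff, Non-fiction: 360×318/1259 = 90.929
  Staff, Reference: 360×450/1259 = 128.674
  Public, Fiction: 524×491/1259 = 204.356
  Public, Non-fiction: 524×318/1259 = 132.353
  Public, Reference: 524×450/1259 = 187.292
Contributions (O − E)²/E:
  (113 − 146.247)²/146.247 = 7.5582
  (135 − 94.718)²/94.718 = 17.1313
  (127 − 134.035)²/134.035 = 0.3692
  (175 − 140.397)²/140.397 = 8.5284
  (101 − 90.929)²/90.929 = 1.1154
  (84 − 128.674)²/128.674 = 15.5103
  (203 − 204.356)²/204.356 = 0.0090
  (82 − 132.353)²/132.353 = 19.1565
  (239 − 187.292)²/187.292 = 14.2757
χ² = 7.5582 + 17.1313 + 0.3692 + 8.5284 + 1.1154 + 15.5103 + 0.0090 + 19.1565 + 14.2757 = 83.65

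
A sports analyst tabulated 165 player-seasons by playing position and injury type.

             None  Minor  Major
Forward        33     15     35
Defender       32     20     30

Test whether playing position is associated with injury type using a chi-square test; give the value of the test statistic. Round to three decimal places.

Row totals: 83, 82. Column totals: 65, 35, 65. Grand total N = 165.
Expected counts (row total × column total / N):
  Forward, None: 83×65/165 = 32.6970
  Forward, Minor: 83×35/165 = 17.6061
  Forward, Major: 83×65/165 = 32.6970
  Defender, None: 82×65/165 = 32.3030
  Defender, Minor: 82×35/165 = 17.3939
  Defender, Major: 82×65/165 = 32.3030
Contributions (O − E)²/E:
  (33 − 32.6970)²/32.6970 = 0.0028
  (15 − 17.6061)²/17.6061 = 0.3858
  (35 − 32.6970)²/32.6970 = 0.1622
  (32 − 32.3030)²/32.3030 = 0.0028
  (20 − 17.3939)²/17.3939 = 0.3905
  (30 − 32.3030)²/32.3030 = 0.1642
χ² = 0.0028 + 0.3858 + 0.1622 + 0.0028 + 0.3905 + 0.1642 = 1.108

1.108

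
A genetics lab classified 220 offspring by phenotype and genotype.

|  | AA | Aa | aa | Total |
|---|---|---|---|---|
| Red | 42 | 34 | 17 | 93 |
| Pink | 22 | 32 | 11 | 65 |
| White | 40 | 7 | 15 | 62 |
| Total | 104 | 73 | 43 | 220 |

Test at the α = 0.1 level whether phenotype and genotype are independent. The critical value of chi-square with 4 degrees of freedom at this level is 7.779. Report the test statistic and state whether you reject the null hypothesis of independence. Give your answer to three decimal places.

21.776; reject H₀

Grand total N = 220.
Expected counts (row total × column total / N):
  Red, AA: 93×104/220 = 43.96364
  Red, Aa: 93×73/220 = 30.85909
  Red, aa: 93×43/220 = 18.17727
  Pink, AA: 65×104/220 = 30.72727
  Pink, Aa: 65×73/220 = 21.56818
  Pink, aa: 65×43/220 = 12.70455
  White, AA: 62×104/220 = 29.30909
  White, Aa: 62×73/220 = 20.57273
  White, aa: 62×43/220 = 12.11818
Contributions (O − E)²/E:
  (42 − 43.96364)²/43.96364 = 0.0877
  (34 − 30.85909)²/30.85909 = 0.3197
  (17 − 18.17727)²/18.17727 = 0.0762
  (22 − 30.72727)²/30.72727 = 2.4788
  (32 − 21.56818)²/21.56818 = 5.0455
  (11 − 12.70455)²/12.70455 = 0.2287
  (40 − 29.30909)²/29.30909 = 3.8997
  (7 − 20.57273)²/20.57273 = 8.9545
  (15 − 12.11818)²/12.11818 = 0.6853
χ² = 0.0877 + 0.3197 + 0.0762 + 2.4788 + 5.0455 + 0.2287 + 3.8997 + 8.9545 + 0.6853 = 21.776
df = (3−1)(3−1) = 4. Since 21.776 > 7.779, reject the null hypothesis of independence at α = 0.1.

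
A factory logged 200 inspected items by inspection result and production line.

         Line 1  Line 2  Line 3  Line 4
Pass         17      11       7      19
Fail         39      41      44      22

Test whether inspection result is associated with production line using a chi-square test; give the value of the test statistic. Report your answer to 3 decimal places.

13.563

Row totals: 54, 146. Column totals: 56, 52, 51, 41. Grand total N = 200.
Expected counts (row total × column total / N):
  Pass, Line 1: 54×56/200 = 15.1200
  Pass, Line 2: 54×52/200 = 14.0400
  Pass, Line 3: 54×51/200 = 13.7700
  Pass, Line 4: 54×41/200 = 11.0700
  Fail, Line 1: 146×56/200 = 40.8800
  Fail, Line 2: 146×52/200 = 37.9600
  Fail, Line 3: 146×51/200 = 37.2300
  Fail, Line 4: 146×41/200 = 29.9300
Contributions (O − E)²/E:
  (17 − 15.1200)²/15.1200 = 0.2338
  (11 − 14.0400)²/14.0400 = 0.6582
  (7 − 13.7700)²/13.7700 = 3.3285
  (19 − 11.0700)²/11.0700 = 5.6807
  (39 − 40.8800)²/40.8800 = 0.0865
  (41 − 37.9600)²/37.9600 = 0.2435
  (44 − 37.2300)²/37.2300 = 1.2311
  (22 − 29.9300)²/29.9300 = 2.1011
χ² = 0.2338 + 0.6582 + 3.3285 + 5.6807 + 0.0865 + 0.2435 + 1.2311 + 2.1011 = 13.563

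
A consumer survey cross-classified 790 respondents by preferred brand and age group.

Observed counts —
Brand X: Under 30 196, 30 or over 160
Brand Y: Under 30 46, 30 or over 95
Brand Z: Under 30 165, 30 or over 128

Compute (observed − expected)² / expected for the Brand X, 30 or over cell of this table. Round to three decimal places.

0.919

Row total (Brand X) = 356; column total (30 or over) = 383; N = 790.
Expected count E = 356 × 383 / 790 = 172.5924.
Contribution = (O − E)²/E = (160 − 172.5924)² / 172.5924 = 0.919.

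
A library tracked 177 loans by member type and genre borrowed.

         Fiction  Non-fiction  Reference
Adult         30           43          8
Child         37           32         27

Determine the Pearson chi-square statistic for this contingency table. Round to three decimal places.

11.470

Row totals: 81, 96. Column totals: 67, 75, 35. Grand total N = 177.
Expected counts (row total × column total / N):
  Adult, Fiction: 81×67/177 = 30.6610
  Adult, Non-fiction: 81×75/177 = 34.3220
  Adult, Reference: 81×35/177 = 16.0169
  Child, Fiction: 96×67/177 = 36.3390
  Child, Non-fiction: 96×75/177 = 40.6780
  Child, Reference: 96×35/177 = 18.9831
Contributions (O − E)²/E:
  (30 − 30.6610)²/30.6610 = 0.0143
  (43 − 34.3220)²/34.3220 = 2.1942
  (8 − 16.0169)²/16.0169 = 4.0127
  (37 − 36.3390)²/36.3390 = 0.0120
  (32 − 40.6780)²/40.6780 = 1.8513
  (27 − 18.9831)²/18.9831 = 3.3857
χ² = 0.0143 + 2.1942 + 4.0127 + 0.0120 + 1.8513 + 3.3857 = 11.470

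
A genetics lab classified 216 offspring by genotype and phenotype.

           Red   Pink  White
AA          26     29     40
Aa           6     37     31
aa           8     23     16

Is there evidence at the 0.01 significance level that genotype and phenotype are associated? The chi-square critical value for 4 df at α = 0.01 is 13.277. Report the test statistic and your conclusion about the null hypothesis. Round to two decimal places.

Row totals: 95, 74, 47. Column totals: 40, 89, 87. Grand total N = 216.
Expected counts (row total × column total / N):
  AA, Red: 95×40/216 = 17.593
  AA, Pink: 95×89/216 = 39.144
  AA, White: 95×87/216 = 38.264
  Aa, Red: 74×40/216 = 13.704
  Aa, Pink: 74×89/216 = 30.491
  Aa, White: 74×87/216 = 29.806
  aa, Red: 47×40/216 = 8.704
  aa, Pink: 47×89/216 = 19.366
  aa, White: 47×87/216 = 18.931
Contributions (O − E)²/E:
  (26 − 17.593)²/17.593 = 4.0174
  (29 − 39.144)²/39.144 = 2.6288
  (40 − 38.264)²/38.264 = 0.0788
  (6 − 13.704)²/13.704 = 4.3310
  (37 − 30.491)²/30.491 = 1.3895
  (31 − 29.806)²/29.806 = 0.0478
  (8 − 8.704)²/8.704 = 0.0569
  (23 − 19.366)²/19.366 = 0.6819
  (16 − 18.931)²/18.931 = 0.4538
χ² = 4.0174 + 2.6288 + 0.0788 + 4.3310 + 1.3895 + 0.0478 + 0.0569 + 0.6819 + 0.4538 = 13.69
df = (3−1)(3−1) = 4. Since 13.69 > 13.277, reject the null hypothesis of independence at α = 0.01.

13.69; reject H₀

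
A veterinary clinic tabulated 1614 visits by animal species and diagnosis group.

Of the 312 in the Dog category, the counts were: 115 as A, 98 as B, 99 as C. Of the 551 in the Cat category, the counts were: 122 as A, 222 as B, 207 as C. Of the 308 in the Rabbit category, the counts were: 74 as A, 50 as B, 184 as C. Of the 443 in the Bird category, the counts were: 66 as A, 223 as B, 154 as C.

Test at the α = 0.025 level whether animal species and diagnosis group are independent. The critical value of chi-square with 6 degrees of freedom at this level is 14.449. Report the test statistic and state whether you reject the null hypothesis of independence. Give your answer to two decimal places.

Row totals: 312, 551, 308, 443. Column totals: 377, 593, 644. Grand total N = 1614.
Expected counts (row total × column total / N):
  Dog, A: 312×377/1614 = 72.877
  Dog, B: 312×593/1614 = 114.632
  Dog, C: 312×644/1614 = 124.491
  Cat, A: 551×377/1614 = 128.703
  Cat, B: 551×593/1614 = 202.443
  Cat, C: 551×644/1614 = 219.854
  Rabbit, A: 308×377/1614 = 71.943
  Rabbit, B: 308×593/1614 = 113.162
  Rabbit, C: 308×644/1614 = 122.895
  Bird, A: 443×377/1614 = 103.476
  Bird, B: 443×593/1614 = 162.763
  Bird, C: 443×644/1614 = 176.761
Contributions (O − E)²/E:
  (115 − 72.877)²/72.877 = 24.3471
  (98 − 114.632)²/114.632 = 2.4131
  (99 − 124.491)²/124.491 = 5.2196
  (122 − 128.703)²/128.703 = 0.3491
  (222 − 202.443)²/202.443 = 1.8893
  (207 − 219.854)²/219.854 = 0.7515
  (74 − 71.943)²/71.943 = 0.0588
  (50 − 113.162)²/113.162 = 35.2542
  (184 − 122.895)²/122.895 = 30.3822
  (66 − 103.476)²/103.476 = 13.5727
  (223 − 162.763)²/162.763 = 22.2931
  (154 − 176.761)²/176.761 = 2.9309
χ² = 24.3471 + 2.4131 + 5.2196 + 0.3491 + 1.8893 + 0.7515 + 0.0588 + 35.2542 + 30.3822 + 13.5727 + 22.2931 + 2.9309 = 139.46
df = (4−1)(3−1) = 6. Since 139.46 > 14.449, reject the null hypothesis of independence at α = 0.025.

139.46; reject H₀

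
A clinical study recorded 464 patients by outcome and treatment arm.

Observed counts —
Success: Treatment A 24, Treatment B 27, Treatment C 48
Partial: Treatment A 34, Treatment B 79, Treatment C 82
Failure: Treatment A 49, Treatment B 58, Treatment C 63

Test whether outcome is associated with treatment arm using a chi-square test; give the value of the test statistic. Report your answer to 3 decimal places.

Row totals: 99, 195, 170. Column totals: 107, 164, 193. Grand total N = 464.
Expected counts (row total × column total / N):
  Success, Treatment A: 99×107/464 = 22.8297
  Success, Treatment B: 99×164/464 = 34.9914
  Success, Treatment C: 99×193/464 = 41.1789
  Partial, Treatment A: 195×107/464 = 44.9677
  Partial, Treatment B: 195×164/464 = 68.9224
  Partial, Treatment C: 195×193/464 = 81.1099
  Failure, Treatment A: 170×107/464 = 39.2026
  Failure, Treatment B: 170×164/464 = 60.0862
  Failure, Treatment C: 170×193/464 = 70.7112
Contributions (O − E)²/E:
  (24 − 22.8297)²/22.8297 = 0.0600
  (27 − 34.9914)²/34.9914 = 1.8251
  (48 − 41.1789)²/41.1789 = 1.1299
  (34 − 44.9677)²/44.9677 = 2.6750
  (79 − 68.9224)²/68.9224 = 1.4735
  (82 − 81.1099)²/81.1099 = 0.0098
  (49 − 39.2026)²/39.2026 = 2.4485
  (58 − 60.0862)²/60.0862 = 0.0724
  (63 − 70.7112)²/70.7112 = 0.8409
χ² = 0.0600 + 1.8251 + 1.1299 + 2.6750 + 1.4735 + 0.0098 + 2.4485 + 0.0724 + 0.8409 = 10.535

10.535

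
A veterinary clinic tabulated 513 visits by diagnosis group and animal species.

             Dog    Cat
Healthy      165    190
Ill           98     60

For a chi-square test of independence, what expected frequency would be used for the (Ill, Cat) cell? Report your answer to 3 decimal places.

Row total (Ill) = 158; column total (Cat) = 250; grand total N = 513.
Expected count = (row total × column total) / N = 158 × 250 / 513 = 76.998.

76.998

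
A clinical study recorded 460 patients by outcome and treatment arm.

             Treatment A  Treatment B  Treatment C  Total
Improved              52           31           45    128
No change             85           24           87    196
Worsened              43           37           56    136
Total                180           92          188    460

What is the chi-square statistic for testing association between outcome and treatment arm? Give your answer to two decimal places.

Grand total N = 460.
Expected counts (row total × column total / N):
  Improved, Treatment A: 128×180/460 = 50.087
  Improved, Treatment B: 128×92/460 = 25.600
  Improved, Treatment C: 128×188/460 = 52.313
  No change, Treatment A: 196×180/460 = 76.696
  No change, Treatment B: 196×92/460 = 39.200
  No change, Treatment C: 196×188/460 = 80.104
  Worsened, Treatment A: 136×180/460 = 53.217
  Worsened, Treatment B: 136×92/460 = 27.200
  Worsened, Treatment C: 136×188/460 = 55.583
Contributions (O − E)²/E:
  (52 − 50.087)²/50.087 = 0.0731
  (31 − 25.600)²/25.600 = 1.1391
  (45 − 52.313)²/52.313 = 1.0223
  (85 − 76.696)²/76.696 = 0.8991
  (24 − 39.200)²/39.200 = 5.8939
  (87 − 80.104)²/80.104 = 0.5937
  (43 − 53.217)²/53.217 = 1.9615
  (37 − 27.200)²/27.200 = 3.5309
  (56 − 55.583)²/55.583 = 0.0031
χ² = 0.0731 + 1.1391 + 1.0223 + 0.8991 + 5.8939 + 0.5937 + 1.9615 + 3.5309 + 0.0031 = 15.12

15.12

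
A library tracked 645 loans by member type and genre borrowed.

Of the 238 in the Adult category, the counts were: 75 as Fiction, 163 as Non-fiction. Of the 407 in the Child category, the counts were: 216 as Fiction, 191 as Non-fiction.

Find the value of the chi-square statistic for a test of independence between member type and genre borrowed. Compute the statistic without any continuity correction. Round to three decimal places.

Row totals: 238, 407. Column totals: 291, 354. Grand total N = 645.
Expected counts (row total × column total / N):
  Adult, Fiction: 238×291/645 = 107.3767
  Adult, Non-fiction: 238×354/645 = 130.6233
  Child, Fiction: 407×291/645 = 183.6233
  Child, Non-fiction: 407×354/645 = 223.3767
Contributions (O − E)²/E:
  (75 − 107.3767)²/107.3767 = 9.7624
  (163 − 130.6233)²/130.6233 = 8.0250
  (216 − 183.6233)²/183.6233 = 5.7087
  (191 − 223.3767)²/223.3767 = 4.6927
χ² = 9.7624 + 8.0250 + 5.7087 + 4.6927 = 28.189

28.189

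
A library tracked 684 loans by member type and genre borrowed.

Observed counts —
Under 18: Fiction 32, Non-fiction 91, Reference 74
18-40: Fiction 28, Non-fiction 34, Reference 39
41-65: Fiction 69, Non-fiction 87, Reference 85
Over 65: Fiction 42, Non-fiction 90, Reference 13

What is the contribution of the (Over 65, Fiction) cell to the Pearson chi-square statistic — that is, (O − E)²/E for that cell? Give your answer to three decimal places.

0.912

Row total (Over 65) = 145; column total (Fiction) = 171; N = 684.
Expected count E = 145 × 171 / 684 = 36.25000.
Contribution = (O − E)²/E = (42 − 36.25000)² / 36.25000 = 0.912.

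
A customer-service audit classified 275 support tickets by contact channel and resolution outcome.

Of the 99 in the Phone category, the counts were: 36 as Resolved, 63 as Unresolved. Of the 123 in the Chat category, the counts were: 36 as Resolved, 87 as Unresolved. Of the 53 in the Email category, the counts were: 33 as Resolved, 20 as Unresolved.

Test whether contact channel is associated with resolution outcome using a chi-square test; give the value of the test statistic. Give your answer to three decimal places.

Row totals: 99, 123, 53. Column totals: 105, 170. Grand total N = 275.
Expected counts (row total × column total / N):
  Phone, Resolved: 99×105/275 = 37.80000
  Phone, Unresolved: 99×170/275 = 61.20000
  Chat, Resolved: 123×105/275 = 46.96364
  Chat, Unresolved: 123×170/275 = 76.03636
  Email, Resolved: 53×105/275 = 20.23636
  Email, Unresolved: 53×170/275 = 32.76364
Contributions (O − E)²/E:
  (36 − 37.80000)²/37.80000 = 0.0857
  (63 − 61.20000)²/61.20000 = 0.0529
  (36 − 46.96364)²/46.96364 = 2.5595
  (87 − 76.03636)²/76.03636 = 1.5808
  (33 − 20.23636)²/20.23636 = 8.0504
  (20 − 32.76364)²/32.76364 = 4.9723
χ² = 0.0857 + 0.0529 + 2.5595 + 1.5808 + 8.0504 + 4.9723 = 17.302

17.302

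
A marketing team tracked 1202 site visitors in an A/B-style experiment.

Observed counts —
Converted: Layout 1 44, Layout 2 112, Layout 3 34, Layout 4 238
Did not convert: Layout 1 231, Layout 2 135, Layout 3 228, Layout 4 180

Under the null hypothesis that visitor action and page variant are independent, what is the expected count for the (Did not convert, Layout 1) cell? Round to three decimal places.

177.080

Row total (Did not convert) = 774; column total (Layout 1) = 275; grand total N = 1202.
Expected count = (row total × column total) / N = 774 × 275 / 1202 = 177.080.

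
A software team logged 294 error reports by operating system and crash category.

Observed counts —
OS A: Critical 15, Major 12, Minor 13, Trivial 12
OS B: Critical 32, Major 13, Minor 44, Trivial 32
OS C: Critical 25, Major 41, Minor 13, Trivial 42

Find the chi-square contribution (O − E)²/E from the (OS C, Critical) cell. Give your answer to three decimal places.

Row total (OS C) = 121; column total (Critical) = 72; N = 294.
Expected count E = 121 × 72 / 294 = 29.6327.
Contribution = (O − E)²/E = (25 − 29.6327)² / 29.6327 = 0.724.

0.724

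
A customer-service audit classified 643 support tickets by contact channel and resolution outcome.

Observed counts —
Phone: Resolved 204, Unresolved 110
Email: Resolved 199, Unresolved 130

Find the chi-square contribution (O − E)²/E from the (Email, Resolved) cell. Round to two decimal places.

0.25

Row total (Email) = 329; column total (Resolved) = 403; N = 643.
Expected count E = 329 × 403 / 643 = 206.201.
Contribution = (O − E)²/E = (199 − 206.201)² / 206.201 = 0.25.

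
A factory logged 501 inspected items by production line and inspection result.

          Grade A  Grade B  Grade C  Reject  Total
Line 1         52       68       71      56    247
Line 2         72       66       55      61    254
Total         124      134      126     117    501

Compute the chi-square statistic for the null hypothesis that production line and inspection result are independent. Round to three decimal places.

5.404

Grand total N = 501.
Expected counts (row total × column total / N):
  Line 1, Grade A: 247×124/501 = 61.1337
  Line 1, Grade B: 247×134/501 = 66.0639
  Line 1, Grade C: 247×126/501 = 62.1198
  Line 1, Reject: 247×117/501 = 57.6826
  Line 2, Grade A: 254×124/501 = 62.8663
  Line 2, Grade B: 254×134/501 = 67.9361
  Line 2, Grade C: 254×126/501 = 63.8802
  Line 2, Reject: 254×117/501 = 59.3174
Contributions (O − E)²/E:
  (52 − 61.1337)²/61.1337 = 1.3646
  (68 − 66.0639)²/66.0639 = 0.0567
  (71 − 62.1198)²/62.1198 = 1.2694
  (56 − 57.6826)²/57.6826 = 0.0491
  (72 − 62.8663)²/62.8663 = 1.3270
  (66 − 67.9361)²/67.9361 = 0.0552
  (55 − 63.8802)²/63.8802 = 1.2345
  (61 − 59.3174)²/59.3174 = 0.0477
χ² = 1.3646 + 0.0567 + 1.2694 + 0.0491 + 1.3270 + 0.0552 + 1.2345 + 0.0477 = 5.404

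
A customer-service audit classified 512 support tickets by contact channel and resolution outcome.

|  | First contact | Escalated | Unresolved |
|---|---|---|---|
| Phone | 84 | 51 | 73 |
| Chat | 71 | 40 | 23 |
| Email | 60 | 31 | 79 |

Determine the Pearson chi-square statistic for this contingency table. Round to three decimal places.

29.029

Row totals: 208, 134, 170. Column totals: 215, 122, 175. Grand total N = 512.
Expected counts (row total × column total / N):
  Phone, First contact: 208×215/512 = 87.3438
  Phone, Escalated: 208×122/512 = 49.5625
  Phone, Unresolved: 208×175/512 = 71.0938
  Chat, First contact: 134×215/512 = 56.2695
  Chat, Escalated: 134×122/512 = 31.9297
  Chat, Unresolved: 134×175/512 = 45.8008
  Email, First contact: 170×215/512 = 71.3867
  Email, Escalated: 170×122/512 = 40.5078
  Email, Unresolved: 170×175/512 = 58.1055
Contributions (O − E)²/E:
  (84 − 87.3438)²/87.3438 = 0.1280
  (51 − 49.5625)²/49.5625 = 0.0417
  (73 − 71.0938)²/71.0938 = 0.0511
  (71 − 56.2695)²/56.2695 = 3.8562
  (40 − 31.9297)²/31.9297 = 2.0398
  (23 − 45.8008)²/45.8008 = 11.3508
  (60 − 71.3867)²/71.3867 = 1.8163
  (31 − 40.5078)²/40.5078 = 2.2316
  (79 − 58.1055)²/58.1055 = 7.5136
χ² = 0.1280 + 0.0417 + 0.0511 + 3.8562 + 2.0398 + 11.3508 + 1.8163 + 2.2316 + 7.5136 = 29.029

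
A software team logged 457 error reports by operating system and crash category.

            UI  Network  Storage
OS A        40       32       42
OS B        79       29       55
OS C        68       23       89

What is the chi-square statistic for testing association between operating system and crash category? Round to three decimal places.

18.316

Row totals: 114, 163, 180. Column totals: 187, 84, 186. Grand total N = 457.
Expected counts (row total × column total / N):
  OS A, UI: 114×187/457 = 46.6477
  OS A, Network: 114×84/457 = 20.9540
  OS A, Storage: 114×186/457 = 46.3982
  OS B, UI: 163×187/457 = 66.6980
  OS B, Network: 163×84/457 = 29.9606
  OS B, Storage: 163×186/457 = 66.3414
  OS C, UI: 180×187/457 = 73.6543
  OS C, Network: 180×84/457 = 33.0853
  OS C, Storage: 180×186/457 = 73.2604
Contributions (O − E)²/E:
  (40 − 46.6477)²/46.6477 = 0.9474
  (32 − 20.9540)²/20.9540 = 5.8230
  (42 − 46.3982)²/46.3982 = 0.4169
  (79 − 66.6980)²/66.6980 = 2.2690
  (29 − 29.9606)²/29.9606 = 0.0308
  (55 − 66.3414)²/66.3414 = 1.9389
  (68 − 73.6543)²/73.6543 = 0.4341
  (23 − 33.0853)²/33.0853 = 3.0743
  (89 − 73.2604)²/73.2604 = 3.3816
χ² = 0.9474 + 5.8230 + 0.4169 + 2.2690 + 0.0308 + 1.9389 + 0.4341 + 3.0743 + 3.3816 = 18.316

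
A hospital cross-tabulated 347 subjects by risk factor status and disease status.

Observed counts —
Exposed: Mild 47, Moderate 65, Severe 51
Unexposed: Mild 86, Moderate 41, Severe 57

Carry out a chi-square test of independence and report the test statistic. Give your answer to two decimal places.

Row totals: 163, 184. Column totals: 133, 106, 108. Grand total N = 347.
Expected counts (row total × column total / N):
  Exposed, Mild: 163×133/347 = 62.476
  Exposed, Moderate: 163×106/347 = 49.793
  Exposed, Severe: 163×108/347 = 50.732
  Unexposed, Mild: 184×133/347 = 70.524
  Unexposed, Moderate: 184×106/347 = 56.207
  Unexposed, Severe: 184×108/347 = 57.268
Contributions (O − E)²/E:
  (47 − 62.476)²/62.476 = 3.8336
  (65 − 49.793)²/49.793 = 4.6443
  (51 − 50.732)²/50.732 = 0.0014
  (86 − 70.524)²/70.524 = 3.3961
  (41 − 56.207)²/56.207 = 4.1143
  (57 − 57.268)²/57.268 = 0.0013
χ² = 3.8336 + 4.6443 + 0.0014 + 3.3961 + 4.1143 + 0.0013 = 15.99

15.99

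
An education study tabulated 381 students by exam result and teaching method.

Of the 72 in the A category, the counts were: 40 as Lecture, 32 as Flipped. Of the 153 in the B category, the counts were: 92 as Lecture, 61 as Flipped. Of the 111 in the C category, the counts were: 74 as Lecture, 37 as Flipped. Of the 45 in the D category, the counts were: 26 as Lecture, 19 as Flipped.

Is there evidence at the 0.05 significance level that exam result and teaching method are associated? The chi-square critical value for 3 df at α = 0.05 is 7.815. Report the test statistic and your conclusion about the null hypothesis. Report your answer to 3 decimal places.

2.636; fail to reject H₀

Row totals: 72, 153, 111, 45. Column totals: 232, 149. Grand total N = 381.
Expected counts (row total × column total / N):
  A, Lecture: 72×232/381 = 43.8425
  A, Flipped: 72×149/381 = 28.1575
  B, Lecture: 153×232/381 = 93.1654
  B, Flipped: 153×149/381 = 59.8346
  C, Lecture: 111×232/381 = 67.5906
  C, Flipped: 111×149/381 = 43.4094
  D, Lecture: 45×232/381 = 27.4016
  D, Flipped: 45×149/381 = 17.5984
Contributions (O − E)²/E:
  (40 − 43.8425)²/43.8425 = 0.3368
  (32 − 28.1575)²/28.1575 = 0.5244
  (92 − 93.1654)²/93.1654 = 0.0146
  (61 − 59.8346)²/59.8346 = 0.0227
  (74 − 67.5906)²/67.5906 = 0.6078
  (37 − 43.4094)²/43.4094 = 0.9463
  (26 − 27.4016)²/27.4016 = 0.0717
  (19 − 17.5984)²/17.5984 = 0.1116
χ² = 0.3368 + 0.5244 + 0.0146 + 0.0227 + 0.6078 + 0.9463 + 0.0717 + 0.1116 = 2.636
df = (4−1)(2−1) = 3. Since 2.636 < 7.815, fail to reject the null hypothesis of independence at α = 0.05.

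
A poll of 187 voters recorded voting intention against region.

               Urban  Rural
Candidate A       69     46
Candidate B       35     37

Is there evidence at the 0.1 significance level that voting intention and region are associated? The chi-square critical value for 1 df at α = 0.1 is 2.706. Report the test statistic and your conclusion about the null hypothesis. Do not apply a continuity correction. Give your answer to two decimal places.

Row totals: 115, 72. Column totals: 104, 83. Grand total N = 187.
Expected counts (row total × column total / N):
  Candidate A, Urban: 115×104/187 = 63.957
  Candidate A, Rural: 115×83/187 = 51.043
  Candidate B, Urban: 72×104/187 = 40.043
  Candidate B, Rural: 72×83/187 = 31.957
Contributions (O − E)²/E:
  (69 − 63.957)²/63.957 = 0.3976
  (46 − 51.043)²/51.043 = 0.4982
  (35 − 40.043)²/40.043 = 0.6351
  (37 − 31.957)²/31.957 = 0.7958
χ² = 0.3976 + 0.4982 + 0.6351 + 0.7958 = 2.33
df = (2−1)(2−1) = 1. Since 2.33 < 2.706, fail to reject the null hypothesis of independence at α = 0.1.

2.33; fail to reject H₀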